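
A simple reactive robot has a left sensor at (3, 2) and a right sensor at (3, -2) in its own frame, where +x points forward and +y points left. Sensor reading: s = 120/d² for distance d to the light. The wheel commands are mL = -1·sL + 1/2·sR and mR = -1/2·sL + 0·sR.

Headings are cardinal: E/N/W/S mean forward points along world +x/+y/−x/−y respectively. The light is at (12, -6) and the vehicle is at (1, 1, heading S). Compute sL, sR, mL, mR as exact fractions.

left sensor world pos  = (3, -2); dL² = 97
right sensor world pos = (-1, -2); dR² = 185
sL = 120/97 = 120/97
sR = 120/185 = 24/37
mL = -1·sL + 1/2·sR = -3276/3589
mR = -1/2·sL + 0·sR = -60/97

120/97 24/37 -3276/3589 -60/97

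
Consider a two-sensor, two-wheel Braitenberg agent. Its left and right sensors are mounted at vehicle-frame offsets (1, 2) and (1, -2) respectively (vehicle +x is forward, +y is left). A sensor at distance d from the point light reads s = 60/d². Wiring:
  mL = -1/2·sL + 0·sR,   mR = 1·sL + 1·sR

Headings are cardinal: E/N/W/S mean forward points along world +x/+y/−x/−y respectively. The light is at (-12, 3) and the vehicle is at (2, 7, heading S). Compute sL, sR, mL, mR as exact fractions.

left sensor world pos  = (4, 6); dL² = 265
right sensor world pos = (0, 6); dR² = 153
sL = 60/265 = 12/53
sR = 60/153 = 20/51
mL = -1/2·sL + 0·sR = -6/53
mR = 1·sL + 1·sR = 1672/2703

12/53 20/51 -6/53 1672/2703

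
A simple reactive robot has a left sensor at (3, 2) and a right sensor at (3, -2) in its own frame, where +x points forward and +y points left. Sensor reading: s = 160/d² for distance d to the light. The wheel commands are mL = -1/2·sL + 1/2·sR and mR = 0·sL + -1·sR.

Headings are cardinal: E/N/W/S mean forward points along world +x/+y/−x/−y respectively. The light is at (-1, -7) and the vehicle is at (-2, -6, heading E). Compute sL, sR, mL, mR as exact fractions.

160/13 32 128/13 -32

left sensor world pos  = (1, -4); dL² = 13
right sensor world pos = (1, -8); dR² = 5
sL = 160/13 = 160/13
sR = 160/5 = 32
mL = -1/2·sL + 1/2·sR = 128/13
mR = 0·sL + -1·sR = -32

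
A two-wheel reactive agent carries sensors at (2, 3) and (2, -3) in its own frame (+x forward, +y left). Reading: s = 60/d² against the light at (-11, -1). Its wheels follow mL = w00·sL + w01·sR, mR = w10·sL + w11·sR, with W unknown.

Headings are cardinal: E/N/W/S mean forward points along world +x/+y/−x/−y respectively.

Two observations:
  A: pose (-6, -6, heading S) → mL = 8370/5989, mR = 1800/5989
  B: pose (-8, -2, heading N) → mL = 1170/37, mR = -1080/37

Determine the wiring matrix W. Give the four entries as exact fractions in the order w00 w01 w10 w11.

1/2 1 -1/2 1/2

obs A: pose=(-6,-6,S) → sL=60/113, sR=60/53, mL=8370/5989, mR=1800/5989
obs B: pose=(-8,-2,N) → sL=60, sR=60/37, mL=1170/37, mR=-1080/37
sensor matrix S = [[60/113, 60/53], [60, 60/37]]; det S = -14860800/221593
solve [mL_A; mL_B] = S·[w00; w01] and [mR_A; mR_B] = S·[w10; w11]:
  w00 = 1/2, w01 = 1, w10 = -1/2, w11 = 1/2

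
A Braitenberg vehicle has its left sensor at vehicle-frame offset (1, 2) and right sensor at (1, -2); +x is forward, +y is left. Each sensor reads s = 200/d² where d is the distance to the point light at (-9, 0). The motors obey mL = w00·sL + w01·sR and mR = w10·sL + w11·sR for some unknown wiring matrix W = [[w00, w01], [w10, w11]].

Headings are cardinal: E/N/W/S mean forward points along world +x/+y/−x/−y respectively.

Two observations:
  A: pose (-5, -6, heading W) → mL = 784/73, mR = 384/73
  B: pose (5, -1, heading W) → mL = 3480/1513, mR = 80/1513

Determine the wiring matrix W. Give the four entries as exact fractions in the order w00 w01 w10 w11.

obs A: pose=(-5,-6,W) → sL=200/73, sR=8, mL=784/73, mR=384/73
obs B: pose=(5,-1,W) → sL=100/89, sR=20/17, mL=3480/1513, mR=80/1513
sensor matrix S = [[200/73, 8], [100/89, 20/17]]; det S = -636800/110449
solve [mL_A; mL_B] = S·[w00; w01] and [mR_A; mR_B] = S·[w10; w11]:
  w00 = 1, w01 = 1, w10 = -1, w11 = 1

1 1 -1 1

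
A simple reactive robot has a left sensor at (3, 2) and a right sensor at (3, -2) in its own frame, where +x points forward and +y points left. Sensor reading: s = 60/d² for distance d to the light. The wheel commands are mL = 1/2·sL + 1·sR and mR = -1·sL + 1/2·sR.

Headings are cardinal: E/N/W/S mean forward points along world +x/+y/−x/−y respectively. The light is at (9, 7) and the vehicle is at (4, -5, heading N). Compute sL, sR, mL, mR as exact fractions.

6/13 2/3 35/39 -5/39

left sensor world pos  = (2, -2); dL² = 130
right sensor world pos = (6, -2); dR² = 90
sL = 60/130 = 6/13
sR = 60/90 = 2/3
mL = 1/2·sL + 1·sR = 35/39
mR = -1·sL + 1/2·sR = -5/39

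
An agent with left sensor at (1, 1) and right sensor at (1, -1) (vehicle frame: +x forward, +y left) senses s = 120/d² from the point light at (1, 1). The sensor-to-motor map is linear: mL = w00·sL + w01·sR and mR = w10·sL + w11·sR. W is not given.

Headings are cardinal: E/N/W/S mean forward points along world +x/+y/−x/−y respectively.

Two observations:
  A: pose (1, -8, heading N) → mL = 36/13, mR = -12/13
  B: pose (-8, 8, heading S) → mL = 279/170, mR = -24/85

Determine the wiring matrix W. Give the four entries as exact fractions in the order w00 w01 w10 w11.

1 1/2 1/2 -1

obs A: pose=(1,-8,N) → sL=24/13, sR=24/13, mL=36/13, mR=-12/13
obs B: pose=(-8,8,S) → sL=6/5, sR=15/17, mL=279/170, mR=-24/85
sensor matrix S = [[24/13, 24/13], [6/5, 15/17]]; det S = -648/1105
solve [mL_A; mL_B] = S·[w00; w01] and [mR_A; mR_B] = S·[w10; w11]:
  w00 = 1, w01 = 1/2, w10 = 1/2, w11 = -1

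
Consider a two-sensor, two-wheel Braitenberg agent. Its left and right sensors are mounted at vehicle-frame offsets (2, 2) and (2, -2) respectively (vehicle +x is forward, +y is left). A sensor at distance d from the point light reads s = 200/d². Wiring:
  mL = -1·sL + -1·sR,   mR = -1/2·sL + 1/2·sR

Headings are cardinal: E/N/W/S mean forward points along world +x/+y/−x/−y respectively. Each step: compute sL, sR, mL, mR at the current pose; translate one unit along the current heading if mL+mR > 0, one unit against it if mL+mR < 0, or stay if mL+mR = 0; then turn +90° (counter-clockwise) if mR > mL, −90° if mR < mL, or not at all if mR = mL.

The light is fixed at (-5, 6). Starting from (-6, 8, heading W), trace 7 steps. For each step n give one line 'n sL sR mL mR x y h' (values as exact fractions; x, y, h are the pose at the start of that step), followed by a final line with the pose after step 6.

n=0: pose=(-6,8,W); sL=200/9, sR=8; mL=-272/9, mR=-64/9; mL+mR=-112/3 → advance -1; mR−mL=208/9 → turn +1·90°
n=1: pose=(-5,8,S); sL=50, sR=50; mL=-100, mR=0; mL+mR=-100 → advance -1; mR−mL=100 → turn +1·90°
n=2: pose=(-5,9,E); sL=200/29, sR=40; mL=-1360/29, mR=480/29; mL+mR=-880/29 → advance -1; mR−mL=1840/29 → turn +1·90°
n=3: pose=(-6,9,N); sL=100/17, sR=100/13; mL=-3000/221, mR=200/221; mL+mR=-2800/221 → advance -1; mR−mL=3200/221 → turn +1·90°
n=4: pose=(-6,8,W); sL=200/9, sR=8; mL=-272/9, mR=-64/9; mL+mR=-112/3 → advance -1; mR−mL=208/9 → turn +1·90°
n=5: pose=(-5,8,S); sL=50, sR=50; mL=-100, mR=0; mL+mR=-100 → advance -1; mR−mL=100 → turn +1·90°
n=6: pose=(-5,9,E); sL=200/29, sR=40; mL=-1360/29, mR=480/29; mL+mR=-880/29 → advance -1; mR−mL=1840/29 → turn +1·90°

0 200/9 8 -272/9 -64/9 -6 8 W
1 50 50 -100 0 -5 8 S
2 200/29 40 -1360/29 480/29 -5 9 E
3 100/17 100/13 -3000/221 200/221 -6 9 N
4 200/9 8 -272/9 -64/9 -6 8 W
5 50 50 -100 0 -5 8 S
6 200/29 40 -1360/29 480/29 -5 9 E
final -6 9 N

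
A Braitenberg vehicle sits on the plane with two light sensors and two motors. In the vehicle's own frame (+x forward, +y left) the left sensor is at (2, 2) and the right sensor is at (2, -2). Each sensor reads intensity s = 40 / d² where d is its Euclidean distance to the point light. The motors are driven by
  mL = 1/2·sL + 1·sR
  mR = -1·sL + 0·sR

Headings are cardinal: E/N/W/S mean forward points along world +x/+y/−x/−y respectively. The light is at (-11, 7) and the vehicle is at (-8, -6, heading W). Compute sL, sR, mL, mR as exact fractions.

left sensor world pos  = (-10, -8); dL² = 226
right sensor world pos = (-10, -4); dR² = 122
sL = 40/226 = 20/113
sR = 40/122 = 20/61
mL = 1/2·sL + 1·sR = 2870/6893
mR = -1·sL + 0·sR = -20/113

20/113 20/61 2870/6893 -20/113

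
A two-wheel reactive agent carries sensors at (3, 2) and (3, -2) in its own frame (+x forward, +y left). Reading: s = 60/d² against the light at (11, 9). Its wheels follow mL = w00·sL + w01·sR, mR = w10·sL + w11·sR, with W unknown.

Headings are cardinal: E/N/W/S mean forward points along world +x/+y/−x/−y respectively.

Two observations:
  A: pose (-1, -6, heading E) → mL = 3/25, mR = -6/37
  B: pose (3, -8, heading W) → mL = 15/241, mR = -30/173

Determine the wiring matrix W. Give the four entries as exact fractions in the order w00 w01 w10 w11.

1/2 0 0 -1

obs A: pose=(-1,-6,E) → sL=6/25, sR=6/37, mL=3/25, mR=-6/37
obs B: pose=(3,-8,W) → sL=30/241, sR=30/173, mL=15/241, mR=-30/173
sensor matrix S = [[6/25, 6/37], [30/241, 30/173]]; det S = 165312/7713205
solve [mL_A; mL_B] = S·[w00; w01] and [mR_A; mR_B] = S·[w10; w11]:
  w00 = 1/2, w01 = 0, w10 = 0, w11 = -1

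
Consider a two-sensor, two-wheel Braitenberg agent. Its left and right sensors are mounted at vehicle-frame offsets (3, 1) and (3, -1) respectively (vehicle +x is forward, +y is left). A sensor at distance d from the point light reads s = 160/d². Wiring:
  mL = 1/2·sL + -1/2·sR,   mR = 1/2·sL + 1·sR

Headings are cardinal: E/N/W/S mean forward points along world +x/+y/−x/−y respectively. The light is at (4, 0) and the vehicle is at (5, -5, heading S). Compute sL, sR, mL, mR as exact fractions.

left sensor world pos  = (6, -8); dL² = 68
right sensor world pos = (4, -8); dR² = 64
sL = 160/68 = 40/17
sR = 160/64 = 5/2
mL = 1/2·sL + -1/2·sR = -5/68
mR = 1/2·sL + 1·sR = 125/34

40/17 5/2 -5/68 125/34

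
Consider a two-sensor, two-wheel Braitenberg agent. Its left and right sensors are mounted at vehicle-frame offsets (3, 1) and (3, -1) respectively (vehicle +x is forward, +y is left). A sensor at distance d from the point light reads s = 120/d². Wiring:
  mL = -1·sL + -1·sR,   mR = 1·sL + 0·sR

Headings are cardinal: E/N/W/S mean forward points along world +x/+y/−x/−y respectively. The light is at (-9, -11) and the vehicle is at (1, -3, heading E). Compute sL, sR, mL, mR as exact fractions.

12/25 60/109 -2808/2725 12/25

left sensor world pos  = (4, -2); dL² = 250
right sensor world pos = (4, -4); dR² = 218
sL = 120/250 = 12/25
sR = 120/218 = 60/109
mL = -1·sL + -1·sR = -2808/2725
mR = 1·sL + 0·sR = 12/25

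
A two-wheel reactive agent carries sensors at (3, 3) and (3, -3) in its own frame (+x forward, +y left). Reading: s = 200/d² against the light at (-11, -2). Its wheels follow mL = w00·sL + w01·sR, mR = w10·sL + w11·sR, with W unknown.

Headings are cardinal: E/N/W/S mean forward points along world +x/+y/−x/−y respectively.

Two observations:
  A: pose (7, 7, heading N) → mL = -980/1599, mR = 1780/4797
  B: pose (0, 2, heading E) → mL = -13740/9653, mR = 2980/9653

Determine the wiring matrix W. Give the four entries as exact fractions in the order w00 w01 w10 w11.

-1/2 -1 1 -1/2

obs A: pose=(7,7,N) → sL=200/369, sR=40/117, mL=-980/1599, mR=1780/4797
obs B: pose=(0,2,E) → sL=40/49, sR=200/197, mL=-13740/9653, mR=2980/9653
sensor matrix S = [[200/369, 40/117], [40/49, 200/197]]; det S = 1395200/5145049
solve [mL_A; mL_B] = S·[w00; w01] and [mR_A; mR_B] = S·[w10; w11]:
  w00 = -1/2, w01 = -1, w10 = 1, w11 = -1/2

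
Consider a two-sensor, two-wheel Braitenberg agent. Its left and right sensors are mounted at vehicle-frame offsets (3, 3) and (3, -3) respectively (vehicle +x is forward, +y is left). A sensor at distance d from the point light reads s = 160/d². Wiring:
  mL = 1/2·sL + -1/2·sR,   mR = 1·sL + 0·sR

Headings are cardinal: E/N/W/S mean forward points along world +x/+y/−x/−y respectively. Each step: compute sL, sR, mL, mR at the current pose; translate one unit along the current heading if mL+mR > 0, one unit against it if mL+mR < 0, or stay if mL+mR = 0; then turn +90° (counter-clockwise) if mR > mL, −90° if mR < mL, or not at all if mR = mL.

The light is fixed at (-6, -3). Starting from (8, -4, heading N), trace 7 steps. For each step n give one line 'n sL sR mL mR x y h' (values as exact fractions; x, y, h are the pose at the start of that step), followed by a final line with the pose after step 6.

n=0: pose=(8,-4,N); sL=32/25, sR=160/293; mL=2688/7325, mR=32/25; mL+mR=12064/7325 → advance +1; mR−mL=6688/7325 → turn +1·90°
n=1: pose=(8,-3,W); sL=16/13, sR=16/13; mL=0, mR=16/13; mL+mR=16/13 → advance +1; mR−mL=16/13 → turn +1·90°
n=2: pose=(7,-3,S); sL=32/53, sR=160/109; mL=-2496/5777, mR=32/53; mL+mR=992/5777 → advance +1; mR−mL=5984/5777 → turn +1·90°
n=3: pose=(7,-4,E); sL=8/13, sR=10/17; mL=3/221, mR=8/13; mL+mR=139/221 → advance +1; mR−mL=133/221 → turn +1·90°
n=4: pose=(8,-4,N); sL=32/25, sR=160/293; mL=2688/7325, mR=32/25; mL+mR=12064/7325 → advance +1; mR−mL=6688/7325 → turn +1·90°
n=5: pose=(8,-3,W); sL=16/13, sR=16/13; mL=0, mR=16/13; mL+mR=16/13 → advance +1; mR−mL=16/13 → turn +1·90°
n=6: pose=(7,-3,S); sL=32/53, sR=160/109; mL=-2496/5777, mR=32/53; mL+mR=992/5777 → advance +1; mR−mL=5984/5777 → turn +1·90°

0 32/25 160/293 2688/7325 32/25 8 -4 N
1 16/13 16/13 0 16/13 8 -3 W
2 32/53 160/109 -2496/5777 32/53 7 -3 S
3 8/13 10/17 3/221 8/13 7 -4 E
4 32/25 160/293 2688/7325 32/25 8 -4 N
5 16/13 16/13 0 16/13 8 -3 W
6 32/53 160/109 -2496/5777 32/53 7 -3 S
final 7 -4 E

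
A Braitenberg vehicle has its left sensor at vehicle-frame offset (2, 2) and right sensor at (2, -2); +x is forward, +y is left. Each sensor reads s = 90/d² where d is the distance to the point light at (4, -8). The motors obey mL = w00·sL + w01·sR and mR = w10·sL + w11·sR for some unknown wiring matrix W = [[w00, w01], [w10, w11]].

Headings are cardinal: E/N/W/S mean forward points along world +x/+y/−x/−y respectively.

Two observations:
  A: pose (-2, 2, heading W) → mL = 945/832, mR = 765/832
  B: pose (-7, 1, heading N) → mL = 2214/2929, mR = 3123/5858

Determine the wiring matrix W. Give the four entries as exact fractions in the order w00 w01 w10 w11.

1 1 1 1/2

obs A: pose=(-2,2,W) → sL=45/64, sR=45/104, mL=945/832, mR=765/832
obs B: pose=(-7,1,N) → sL=9/29, sR=45/101, mL=2214/2929, mR=3123/5858
sensor matrix S = [[45/64, 45/104], [9/29, 45/101]]; det S = 436185/2436928
solve [mL_A; mL_B] = S·[w00; w01] and [mR_A; mR_B] = S·[w10; w11]:
  w00 = 1, w01 = 1, w10 = 1, w11 = 1/2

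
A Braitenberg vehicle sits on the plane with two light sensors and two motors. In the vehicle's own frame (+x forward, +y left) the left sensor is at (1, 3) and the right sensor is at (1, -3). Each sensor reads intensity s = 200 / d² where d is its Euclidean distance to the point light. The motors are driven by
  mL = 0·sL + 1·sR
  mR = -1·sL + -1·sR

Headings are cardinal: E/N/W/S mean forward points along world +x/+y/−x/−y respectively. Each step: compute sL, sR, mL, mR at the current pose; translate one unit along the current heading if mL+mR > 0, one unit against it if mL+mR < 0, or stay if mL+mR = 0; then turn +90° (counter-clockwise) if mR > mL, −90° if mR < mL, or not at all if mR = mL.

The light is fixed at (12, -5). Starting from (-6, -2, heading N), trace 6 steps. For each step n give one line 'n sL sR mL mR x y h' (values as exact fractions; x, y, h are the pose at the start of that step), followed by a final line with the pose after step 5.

n=0: pose=(-6,-2,N); sL=200/457, sR=200/241; mL=200/241, mR=-139600/110137; mL+mR=-200/457 → advance -1; mR−mL=-231000/110137 → turn -1·90°
n=1: pose=(-6,-3,E); sL=100/157, sR=20/29; mL=20/29, mR=-6040/4553; mL+mR=-100/157 → advance -1; mR−mL=-9180/4553 → turn -1·90°
n=2: pose=(-7,-3,S); sL=200/257, sR=40/97; mL=40/97, mR=-29680/24929; mL+mR=-200/257 → advance -1; mR−mL=-39960/24929 → turn -1·90°
n=3: pose=(-7,-2,W); sL=1/2, sR=50/109; mL=50/109, mR=-209/218; mL+mR=-1/2 → advance -1; mR−mL=-309/218 → turn -1·90°
n=4: pose=(-6,-2,N); sL=200/457, sR=200/241; mL=200/241, mR=-139600/110137; mL+mR=-200/457 → advance -1; mR−mL=-231000/110137 → turn -1·90°
n=5: pose=(-6,-3,E); sL=100/157, sR=20/29; mL=20/29, mR=-6040/4553; mL+mR=-100/157 → advance -1; mR−mL=-9180/4553 → turn -1·90°

0 200/457 200/241 200/241 -139600/110137 -6 -2 N
1 100/157 20/29 20/29 -6040/4553 -6 -3 E
2 200/257 40/97 40/97 -29680/24929 -7 -3 S
3 1/2 50/109 50/109 -209/218 -7 -2 W
4 200/457 200/241 200/241 -139600/110137 -6 -2 N
5 100/157 20/29 20/29 -6040/4553 -6 -3 E
final -7 -3 S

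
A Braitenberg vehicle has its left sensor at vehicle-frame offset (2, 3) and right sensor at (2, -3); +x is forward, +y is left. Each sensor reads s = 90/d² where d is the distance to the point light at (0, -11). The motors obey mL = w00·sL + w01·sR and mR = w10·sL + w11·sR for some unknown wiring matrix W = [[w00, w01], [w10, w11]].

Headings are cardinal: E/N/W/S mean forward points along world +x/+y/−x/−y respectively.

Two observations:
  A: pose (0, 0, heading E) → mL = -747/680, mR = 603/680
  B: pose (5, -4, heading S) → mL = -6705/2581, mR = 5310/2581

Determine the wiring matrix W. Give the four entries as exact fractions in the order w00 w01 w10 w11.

obs A: pose=(0,0,E) → sL=9/20, sR=45/34, mL=-747/680, mR=603/680
obs B: pose=(5,-4,S) → sL=90/89, sR=90/29, mL=-6705/2581, mR=5310/2581
sensor matrix S = [[9/20, 45/34], [90/89, 90/29]]; det S = 5103/87754
solve [mL_A; mL_B] = S·[w00; w01] and [mR_A; mR_B] = S·[w10; w11]:
  w00 = 1/2, w01 = -1, w10 = 1/2, w11 = 1/2

1/2 -1 1/2 1/2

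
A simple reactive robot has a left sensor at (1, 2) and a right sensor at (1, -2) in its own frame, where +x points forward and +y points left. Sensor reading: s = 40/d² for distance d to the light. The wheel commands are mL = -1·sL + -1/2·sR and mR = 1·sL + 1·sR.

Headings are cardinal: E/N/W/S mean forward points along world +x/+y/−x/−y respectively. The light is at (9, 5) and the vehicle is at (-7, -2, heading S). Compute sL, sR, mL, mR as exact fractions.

left sensor world pos  = (-5, -3); dL² = 260
right sensor world pos = (-9, -3); dR² = 388
sL = 40/260 = 2/13
sR = 40/388 = 10/97
mL = -1·sL + -1/2·sR = -259/1261
mR = 1·sL + 1·sR = 324/1261

2/13 10/97 -259/1261 324/1261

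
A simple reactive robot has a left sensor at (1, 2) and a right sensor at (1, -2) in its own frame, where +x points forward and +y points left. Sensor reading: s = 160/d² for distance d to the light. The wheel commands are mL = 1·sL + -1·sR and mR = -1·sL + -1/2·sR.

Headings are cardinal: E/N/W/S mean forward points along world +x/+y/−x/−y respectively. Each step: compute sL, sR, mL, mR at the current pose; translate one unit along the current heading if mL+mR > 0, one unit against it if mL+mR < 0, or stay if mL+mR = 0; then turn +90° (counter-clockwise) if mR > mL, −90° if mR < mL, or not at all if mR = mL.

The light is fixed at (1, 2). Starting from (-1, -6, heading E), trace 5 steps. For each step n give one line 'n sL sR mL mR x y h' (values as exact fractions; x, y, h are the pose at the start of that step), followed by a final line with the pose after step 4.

0 160/37 160/101 10240/3737 -19120/3737 -1 -6 E
1 80/41 80/53 960/2173 -5880/2173 -2 -6 S
2 160/97 160/41 -8960/3977 -14320/3977 -2 -5 W
3 40/13 40/9 -160/117 -620/117 -1 -5 N
4 160/37 160/101 10240/3737 -19120/3737 -1 -6 E
final -2 -6 S

n=0: pose=(-1,-6,E); sL=160/37, sR=160/101; mL=10240/3737, mR=-19120/3737; mL+mR=-240/101 → advance -1; mR−mL=-29360/3737 → turn -1·90°
n=1: pose=(-2,-6,S); sL=80/41, sR=80/53; mL=960/2173, mR=-5880/2173; mL+mR=-120/53 → advance -1; mR−mL=-6840/2173 → turn -1·90°
n=2: pose=(-2,-5,W); sL=160/97, sR=160/41; mL=-8960/3977, mR=-14320/3977; mL+mR=-240/41 → advance -1; mR−mL=-5360/3977 → turn -1·90°
n=3: pose=(-1,-5,N); sL=40/13, sR=40/9; mL=-160/117, mR=-620/117; mL+mR=-20/3 → advance -1; mR−mL=-460/117 → turn -1·90°
n=4: pose=(-1,-6,E); sL=160/37, sR=160/101; mL=10240/3737, mR=-19120/3737; mL+mR=-240/101 → advance -1; mR−mL=-29360/3737 → turn -1·90°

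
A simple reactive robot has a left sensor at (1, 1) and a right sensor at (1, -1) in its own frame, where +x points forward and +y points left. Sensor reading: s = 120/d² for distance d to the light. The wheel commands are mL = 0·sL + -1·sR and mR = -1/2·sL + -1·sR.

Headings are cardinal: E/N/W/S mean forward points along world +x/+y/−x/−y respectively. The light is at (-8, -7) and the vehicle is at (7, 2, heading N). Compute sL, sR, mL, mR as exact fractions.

15/37 30/89 -30/89 -3555/6586

left sensor world pos  = (6, 3); dL² = 296
right sensor world pos = (8, 3); dR² = 356
sL = 120/296 = 15/37
sR = 120/356 = 30/89
mL = 0·sL + -1·sR = -30/89
mR = -1/2·sL + -1·sR = -3555/6586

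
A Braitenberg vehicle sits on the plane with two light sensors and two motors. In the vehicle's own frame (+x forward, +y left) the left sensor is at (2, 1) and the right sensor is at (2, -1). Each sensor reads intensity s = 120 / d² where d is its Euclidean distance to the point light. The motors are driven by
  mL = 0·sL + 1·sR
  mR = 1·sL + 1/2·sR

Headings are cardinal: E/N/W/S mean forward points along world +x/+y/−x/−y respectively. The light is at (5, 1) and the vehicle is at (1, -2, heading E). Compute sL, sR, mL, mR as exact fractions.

left sensor world pos  = (3, -1); dL² = 8
right sensor world pos = (3, -3); dR² = 20
sL = 120/8 = 15
sR = 120/20 = 6
mL = 0·sL + 1·sR = 6
mR = 1·sL + 1/2·sR = 18

15 6 6 18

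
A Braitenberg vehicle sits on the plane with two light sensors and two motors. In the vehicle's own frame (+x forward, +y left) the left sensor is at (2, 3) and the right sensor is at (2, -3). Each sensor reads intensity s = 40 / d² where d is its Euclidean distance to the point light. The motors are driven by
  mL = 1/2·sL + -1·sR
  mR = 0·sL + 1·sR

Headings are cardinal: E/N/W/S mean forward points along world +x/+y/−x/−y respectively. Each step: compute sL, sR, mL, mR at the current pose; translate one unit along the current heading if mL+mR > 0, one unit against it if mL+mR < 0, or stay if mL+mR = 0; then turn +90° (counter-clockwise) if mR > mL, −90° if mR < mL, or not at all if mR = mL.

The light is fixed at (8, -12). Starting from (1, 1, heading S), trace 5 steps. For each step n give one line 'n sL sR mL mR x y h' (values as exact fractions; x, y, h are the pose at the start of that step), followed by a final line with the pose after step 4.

n=0: pose=(1,1,S); sL=40/137, sR=40/221; mL=-1060/30277, mR=40/221; mL+mR=20/137 → advance +1; mR−mL=6540/30277 → turn +1·90°
n=1: pose=(1,0,E); sL=4/25, sR=20/53; mL=-394/1325, mR=20/53; mL+mR=2/25 → advance +1; mR−mL=894/1325 → turn +1·90°
n=2: pose=(2,0,N); sL=40/277, sR=8/41; mL=-1396/11357, mR=8/41; mL+mR=20/277 → advance +1; mR−mL=3612/11357 → turn +1·90°
n=3: pose=(2,1,W); sL=10/41, sR=1/8; mL=-1/328, mR=1/8; mL+mR=5/41 → advance +1; mR−mL=21/164 → turn +1·90°
n=4: pose=(1,1,S); sL=40/137, sR=40/221; mL=-1060/30277, mR=40/221; mL+mR=20/137 → advance +1; mR−mL=6540/30277 → turn +1·90°

0 40/137 40/221 -1060/30277 40/221 1 1 S
1 4/25 20/53 -394/1325 20/53 1 0 E
2 40/277 8/41 -1396/11357 8/41 2 0 N
3 10/41 1/8 -1/328 1/8 2 1 W
4 40/137 40/221 -1060/30277 40/221 1 1 S
final 1 0 E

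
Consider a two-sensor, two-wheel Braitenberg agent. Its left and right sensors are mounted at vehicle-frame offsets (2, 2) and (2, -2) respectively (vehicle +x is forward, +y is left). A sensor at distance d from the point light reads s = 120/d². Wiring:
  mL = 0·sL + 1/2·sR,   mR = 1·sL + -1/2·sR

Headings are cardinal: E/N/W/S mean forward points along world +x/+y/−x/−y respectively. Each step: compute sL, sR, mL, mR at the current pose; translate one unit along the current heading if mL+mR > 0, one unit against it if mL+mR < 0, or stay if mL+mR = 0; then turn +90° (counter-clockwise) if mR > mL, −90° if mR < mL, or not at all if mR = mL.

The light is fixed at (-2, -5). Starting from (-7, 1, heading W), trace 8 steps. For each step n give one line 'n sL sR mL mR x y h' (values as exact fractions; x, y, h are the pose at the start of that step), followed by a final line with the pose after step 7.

n=0: pose=(-7,1,W); sL=24/13, sR=120/113; mL=60/113, mR=1932/1469; mL+mR=24/13 → advance +1; mR−mL=1152/1469 → turn +1·90°
n=1: pose=(-8,1,S); sL=15/4, sR=3/2; mL=3/4, mR=3; mL+mR=15/4 → advance +1; mR−mL=9/4 → turn +1·90°
n=2: pose=(-8,0,E); sL=24/13, sR=24/5; mL=12/5, mR=-36/65; mL+mR=24/13 → advance +1; mR−mL=-192/65 → turn -1·90°
n=3: pose=(-7,0,S); sL=20/3, sR=60/29; mL=30/29, mR=490/87; mL+mR=20/3 → advance +1; mR−mL=400/87 → turn +1·90°
n=4: pose=(-7,-1,E); sL=8/3, sR=120/13; mL=60/13, mR=-76/39; mL+mR=8/3 → advance +1; mR−mL=-256/39 → turn -1·90°
n=5: pose=(-6,-1,S); sL=15, sR=3; mL=3/2, mR=27/2; mL+mR=15 → advance +1; mR−mL=12 → turn +1·90°
n=6: pose=(-6,-2,E); sL=120/29, sR=24; mL=12, mR=-228/29; mL+mR=120/29 → advance +1; mR−mL=-576/29 → turn -1·90°
n=7: pose=(-5,-2,S); sL=60, sR=60/13; mL=30/13, mR=750/13; mL+mR=60 → advance +1; mR−mL=720/13 → turn +1·90°

0 24/13 120/113 60/113 1932/1469 -7 1 W
1 15/4 3/2 3/4 3 -8 1 S
2 24/13 24/5 12/5 -36/65 -8 0 E
3 20/3 60/29 30/29 490/87 -7 0 S
4 8/3 120/13 60/13 -76/39 -7 -1 E
5 15 3 3/2 27/2 -6 -1 S
6 120/29 24 12 -228/29 -6 -2 E
7 60 60/13 30/13 750/13 -5 -2 S
final -5 -3 E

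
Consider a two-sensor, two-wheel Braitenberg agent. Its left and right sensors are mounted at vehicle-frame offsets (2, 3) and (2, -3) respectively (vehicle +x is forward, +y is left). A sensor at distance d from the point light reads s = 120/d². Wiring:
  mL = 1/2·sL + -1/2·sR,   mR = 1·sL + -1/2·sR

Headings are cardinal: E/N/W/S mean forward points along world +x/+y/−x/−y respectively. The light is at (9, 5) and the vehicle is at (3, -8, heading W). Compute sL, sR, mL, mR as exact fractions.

3/8 30/41 -117/656 3/328

left sensor world pos  = (1, -11); dL² = 320
right sensor world pos = (1, -5); dR² = 164
sL = 120/320 = 3/8
sR = 120/164 = 30/41
mL = 1/2·sL + -1/2·sR = -117/656
mR = 1·sL + -1/2·sR = 3/328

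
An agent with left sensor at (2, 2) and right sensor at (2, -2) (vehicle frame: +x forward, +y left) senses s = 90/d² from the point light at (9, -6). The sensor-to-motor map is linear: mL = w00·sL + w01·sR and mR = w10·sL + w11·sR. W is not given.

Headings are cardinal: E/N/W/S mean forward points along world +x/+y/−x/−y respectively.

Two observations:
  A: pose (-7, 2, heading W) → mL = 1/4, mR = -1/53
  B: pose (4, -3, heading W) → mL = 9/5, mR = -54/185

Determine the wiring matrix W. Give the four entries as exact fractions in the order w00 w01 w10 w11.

1 0 -1/2 1/2

obs A: pose=(-7,2,W) → sL=1/4, sR=45/212, mL=1/4, mR=-1/53
obs B: pose=(4,-3,W) → sL=9/5, sR=45/37, mL=9/5, mR=-54/185
sensor matrix S = [[1/4, 45/212], [9/5, 45/37]]; det S = -153/1961
solve [mL_A; mL_B] = S·[w00; w01] and [mR_A; mR_B] = S·[w10; w11]:
  w00 = 1, w01 = 0, w10 = -1/2, w11 = 1/2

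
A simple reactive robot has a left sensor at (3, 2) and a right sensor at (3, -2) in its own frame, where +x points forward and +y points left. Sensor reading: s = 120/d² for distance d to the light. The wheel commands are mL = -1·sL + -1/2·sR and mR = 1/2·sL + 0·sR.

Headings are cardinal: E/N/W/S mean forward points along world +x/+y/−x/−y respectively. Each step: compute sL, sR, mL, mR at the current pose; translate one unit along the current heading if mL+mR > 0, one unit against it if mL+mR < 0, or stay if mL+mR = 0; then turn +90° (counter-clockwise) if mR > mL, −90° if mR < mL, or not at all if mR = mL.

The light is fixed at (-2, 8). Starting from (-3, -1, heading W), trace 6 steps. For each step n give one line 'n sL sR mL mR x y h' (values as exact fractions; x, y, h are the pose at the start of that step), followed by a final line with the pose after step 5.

n=0: pose=(-3,-1,W); sL=120/137, sR=24/13; mL=-3204/1781, mR=60/137; mL+mR=-2424/1781 → advance -1; mR−mL=3984/1781 → turn +1·90°
n=1: pose=(-2,-1,S); sL=30/37, sR=30/37; mL=-45/37, mR=15/37; mL+mR=-30/37 → advance -1; mR−mL=60/37 → turn +1·90°
n=2: pose=(-2,0,E); sL=8/3, sR=120/109; mL=-1052/327, mR=4/3; mL+mR=-616/327 → advance -1; mR−mL=496/109 → turn +1·90°
n=3: pose=(-3,0,N); sL=60/17, sR=60/13; mL=-1290/221, mR=30/17; mL+mR=-900/221 → advance -1; mR−mL=1680/221 → turn +1·90°
n=4: pose=(-3,-1,W); sL=120/137, sR=24/13; mL=-3204/1781, mR=60/137; mL+mR=-2424/1781 → advance -1; mR−mL=3984/1781 → turn +1·90°
n=5: pose=(-2,-1,S); sL=30/37, sR=30/37; mL=-45/37, mR=15/37; mL+mR=-30/37 → advance -1; mR−mL=60/37 → turn +1·90°

0 120/137 24/13 -3204/1781 60/137 -3 -1 W
1 30/37 30/37 -45/37 15/37 -2 -1 S
2 8/3 120/109 -1052/327 4/3 -2 0 E
3 60/17 60/13 -1290/221 30/17 -3 0 N
4 120/137 24/13 -3204/1781 60/137 -3 -1 W
5 30/37 30/37 -45/37 15/37 -2 -1 S
final -2 0 E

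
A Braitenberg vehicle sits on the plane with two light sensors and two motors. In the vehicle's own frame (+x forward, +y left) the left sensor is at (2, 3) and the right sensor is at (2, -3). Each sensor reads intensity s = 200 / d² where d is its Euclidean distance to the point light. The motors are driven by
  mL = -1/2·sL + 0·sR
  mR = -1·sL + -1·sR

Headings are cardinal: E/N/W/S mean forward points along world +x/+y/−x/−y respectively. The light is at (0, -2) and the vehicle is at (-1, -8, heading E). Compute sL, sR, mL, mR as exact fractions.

left sensor world pos  = (1, -5); dL² = 10
right sensor world pos = (1, -11); dR² = 82
sL = 200/10 = 20
sR = 200/82 = 100/41
mL = -1/2·sL + 0·sR = -10
mR = -1·sL + -1·sR = -920/41

20 100/41 -10 -920/41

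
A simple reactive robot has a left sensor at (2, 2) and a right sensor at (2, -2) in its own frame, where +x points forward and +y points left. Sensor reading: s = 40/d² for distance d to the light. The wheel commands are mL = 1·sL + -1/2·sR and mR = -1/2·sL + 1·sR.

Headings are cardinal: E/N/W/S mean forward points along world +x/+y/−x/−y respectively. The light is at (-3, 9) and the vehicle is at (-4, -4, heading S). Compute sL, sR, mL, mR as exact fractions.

20/113 20/117 1210/13221 1090/13221

left sensor world pos  = (-2, -6); dL² = 226
right sensor world pos = (-6, -6); dR² = 234
sL = 40/226 = 20/113
sR = 40/234 = 20/117
mL = 1·sL + -1/2·sR = 1210/13221
mR = -1/2·sL + 1·sR = 1090/13221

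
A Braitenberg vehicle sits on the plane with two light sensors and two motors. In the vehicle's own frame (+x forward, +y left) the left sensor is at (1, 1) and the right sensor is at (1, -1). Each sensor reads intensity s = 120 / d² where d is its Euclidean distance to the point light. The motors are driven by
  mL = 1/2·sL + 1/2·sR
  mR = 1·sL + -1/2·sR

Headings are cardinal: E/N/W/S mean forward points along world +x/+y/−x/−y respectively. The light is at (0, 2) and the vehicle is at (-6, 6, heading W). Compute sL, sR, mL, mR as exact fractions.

left sensor world pos  = (-7, 5); dL² = 58
right sensor world pos = (-7, 7); dR² = 74
sL = 120/58 = 60/29
sR = 120/74 = 60/37
mL = 1/2·sL + 1/2·sR = 1980/1073
mR = 1·sL + -1/2·sR = 1350/1073

60/29 60/37 1980/1073 1350/1073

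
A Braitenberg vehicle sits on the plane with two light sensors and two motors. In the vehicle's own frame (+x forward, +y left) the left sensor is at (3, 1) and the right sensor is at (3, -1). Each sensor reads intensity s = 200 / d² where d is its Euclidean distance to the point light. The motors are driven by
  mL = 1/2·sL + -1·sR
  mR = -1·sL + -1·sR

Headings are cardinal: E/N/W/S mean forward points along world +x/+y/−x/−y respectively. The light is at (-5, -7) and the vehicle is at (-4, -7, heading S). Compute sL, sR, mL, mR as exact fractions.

left sensor world pos  = (-3, -10); dL² = 13
right sensor world pos = (-5, -10); dR² = 9
sL = 200/13 = 200/13
sR = 200/9 = 200/9
mL = 1/2·sL + -1·sR = -1700/117
mR = -1·sL + -1·sR = -4400/117

200/13 200/9 -1700/117 -4400/117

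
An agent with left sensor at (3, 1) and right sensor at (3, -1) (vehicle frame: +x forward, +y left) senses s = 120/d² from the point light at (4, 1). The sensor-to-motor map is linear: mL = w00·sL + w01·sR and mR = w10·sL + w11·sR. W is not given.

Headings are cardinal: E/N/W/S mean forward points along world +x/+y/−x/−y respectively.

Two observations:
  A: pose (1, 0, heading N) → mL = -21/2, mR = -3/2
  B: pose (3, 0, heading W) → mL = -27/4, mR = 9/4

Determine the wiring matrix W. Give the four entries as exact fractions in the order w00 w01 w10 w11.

-1/2 -1/2 1 -1/2

obs A: pose=(1,0,N) → sL=6, sR=15, mL=-21/2, mR=-3/2
obs B: pose=(3,0,W) → sL=6, sR=15/2, mL=-27/4, mR=9/4
sensor matrix S = [[6, 15], [6, 15/2]]; det S = -45
solve [mL_A; mL_B] = S·[w00; w01] and [mR_A; mR_B] = S·[w10; w11]:
  w00 = -1/2, w01 = -1/2, w10 = 1, w11 = -1/2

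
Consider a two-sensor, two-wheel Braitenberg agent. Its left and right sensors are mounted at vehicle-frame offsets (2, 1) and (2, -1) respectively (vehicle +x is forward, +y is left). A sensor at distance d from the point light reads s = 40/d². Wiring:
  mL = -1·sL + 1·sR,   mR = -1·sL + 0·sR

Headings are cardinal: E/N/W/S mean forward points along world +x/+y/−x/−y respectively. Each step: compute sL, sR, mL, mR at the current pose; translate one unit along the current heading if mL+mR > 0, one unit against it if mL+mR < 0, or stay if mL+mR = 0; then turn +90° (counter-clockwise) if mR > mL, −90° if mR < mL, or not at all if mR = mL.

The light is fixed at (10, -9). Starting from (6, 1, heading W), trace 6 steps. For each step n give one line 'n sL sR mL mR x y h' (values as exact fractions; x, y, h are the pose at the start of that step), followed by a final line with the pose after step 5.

0 40/117 40/157 -1600/18369 -40/117 6 1 W
1 1/4 10/37 3/148 -1/4 7 1 N
2 40/101 8/13 288/1313 -40/101 7 0 E
3 20/29 20/37 -160/1073 -20/29 6 0 S
4 40/117 40/157 -1600/18369 -40/117 6 1 W
5 1/4 10/37 3/148 -1/4 7 1 N
final 7 0 E

n=0: pose=(6,1,W); sL=40/117, sR=40/157; mL=-1600/18369, mR=-40/117; mL+mR=-7880/18369 → advance -1; mR−mL=-40/157 → turn -1·90°
n=1: pose=(7,1,N); sL=1/4, sR=10/37; mL=3/148, mR=-1/4; mL+mR=-17/74 → advance -1; mR−mL=-10/37 → turn -1·90°
n=2: pose=(7,0,E); sL=40/101, sR=8/13; mL=288/1313, mR=-40/101; mL+mR=-232/1313 → advance -1; mR−mL=-8/13 → turn -1·90°
n=3: pose=(6,0,S); sL=20/29, sR=20/37; mL=-160/1073, mR=-20/29; mL+mR=-900/1073 → advance -1; mR−mL=-20/37 → turn -1·90°
n=4: pose=(6,1,W); sL=40/117, sR=40/157; mL=-1600/18369, mR=-40/117; mL+mR=-7880/18369 → advance -1; mR−mL=-40/157 → turn -1·90°
n=5: pose=(7,1,N); sL=1/4, sR=10/37; mL=3/148, mR=-1/4; mL+mR=-17/74 → advance -1; mR−mL=-10/37 → turn -1·90°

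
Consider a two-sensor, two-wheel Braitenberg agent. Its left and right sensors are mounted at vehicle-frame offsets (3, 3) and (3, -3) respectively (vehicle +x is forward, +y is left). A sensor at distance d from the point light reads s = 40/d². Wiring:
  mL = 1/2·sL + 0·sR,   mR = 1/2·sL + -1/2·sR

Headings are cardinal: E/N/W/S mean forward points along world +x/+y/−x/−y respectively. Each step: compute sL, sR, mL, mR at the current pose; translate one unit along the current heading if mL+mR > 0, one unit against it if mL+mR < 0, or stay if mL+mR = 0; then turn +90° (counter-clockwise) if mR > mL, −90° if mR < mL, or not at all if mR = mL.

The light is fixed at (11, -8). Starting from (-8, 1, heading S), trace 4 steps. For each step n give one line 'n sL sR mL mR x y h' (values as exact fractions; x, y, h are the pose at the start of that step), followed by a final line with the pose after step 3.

n=0: pose=(-8,1,S); sL=10/73, sR=1/13; mL=5/73, mR=57/1898; mL+mR=187/1898 → advance +1; mR−mL=-1/26 → turn -1·90°
n=1: pose=(-8,0,W); sL=40/509, sR=8/121; mL=20/509, mR=384/61589; mL+mR=2804/61589 → advance +1; mR−mL=-4/121 → turn -1·90°
n=2: pose=(-9,0,N); sL=4/65, sR=4/41; mL=2/65, mR=-48/2665; mL+mR=34/2665 → advance +1; mR−mL=-2/41 → turn -1·90°
n=3: pose=(-9,1,E); sL=40/433, sR=8/65; mL=20/433, mR=-432/28145; mL+mR=868/28145 → advance +1; mR−mL=-4/65 → turn -1·90°

0 10/73 1/13 5/73 57/1898 -8 1 S
1 40/509 8/121 20/509 384/61589 -8 0 W
2 4/65 4/41 2/65 -48/2665 -9 0 N
3 40/433 8/65 20/433 -432/28145 -9 1 E
final -8 1 S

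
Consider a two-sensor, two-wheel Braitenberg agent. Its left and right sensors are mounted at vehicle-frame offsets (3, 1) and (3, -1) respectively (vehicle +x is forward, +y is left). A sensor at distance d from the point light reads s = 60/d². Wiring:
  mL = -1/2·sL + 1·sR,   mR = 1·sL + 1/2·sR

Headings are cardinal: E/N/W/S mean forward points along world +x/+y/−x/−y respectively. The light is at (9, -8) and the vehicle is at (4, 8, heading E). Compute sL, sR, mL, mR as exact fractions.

left sensor world pos  = (7, 9); dL² = 293
right sensor world pos = (7, 7); dR² = 229
sL = 60/293 = 60/293
sR = 60/229 = 60/229
mL = -1/2·sL + 1·sR = 10710/67097
mR = 1·sL + 1/2·sR = 22530/67097

60/293 60/229 10710/67097 22530/67097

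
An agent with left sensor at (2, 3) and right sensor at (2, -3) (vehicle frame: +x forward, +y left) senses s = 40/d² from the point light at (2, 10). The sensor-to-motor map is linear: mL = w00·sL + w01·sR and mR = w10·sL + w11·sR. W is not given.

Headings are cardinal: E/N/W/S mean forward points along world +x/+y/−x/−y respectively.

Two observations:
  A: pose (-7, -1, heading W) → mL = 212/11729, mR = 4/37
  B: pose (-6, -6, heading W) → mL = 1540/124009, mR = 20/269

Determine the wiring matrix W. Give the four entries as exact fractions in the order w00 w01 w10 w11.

obs A: pose=(-7,-1,W) → sL=40/317, sR=8/37, mL=212/11729, mR=4/37
obs B: pose=(-6,-6,W) → sL=40/461, sR=40/269, mL=1540/124009, mR=20/269
sensor matrix S = [[40/317, 8/37], [40/461, 40/269]]; det S = 3840/1454501561
solve [mL_A; mL_B] = S·[w00; w01] and [mR_A; mR_B] = S·[w10; w11]:
  w00 = 1, w01 = -1/2, w10 = 0, w11 = 1/2

1 -1/2 0 1/2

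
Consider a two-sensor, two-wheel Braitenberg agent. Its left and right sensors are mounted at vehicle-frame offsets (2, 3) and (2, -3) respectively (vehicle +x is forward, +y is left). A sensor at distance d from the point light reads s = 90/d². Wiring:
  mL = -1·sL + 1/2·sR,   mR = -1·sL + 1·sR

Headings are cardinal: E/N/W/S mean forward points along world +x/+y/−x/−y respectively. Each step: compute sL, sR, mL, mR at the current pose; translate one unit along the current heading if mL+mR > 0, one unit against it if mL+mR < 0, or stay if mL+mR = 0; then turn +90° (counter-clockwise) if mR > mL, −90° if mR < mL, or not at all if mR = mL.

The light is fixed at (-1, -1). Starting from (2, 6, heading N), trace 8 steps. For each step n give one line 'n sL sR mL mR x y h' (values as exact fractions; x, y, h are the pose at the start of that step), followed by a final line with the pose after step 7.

n=0: pose=(2,6,N); sL=10/9, sR=10/13; mL=-85/117, mR=-40/117; mL+mR=-125/117 → advance -1; mR−mL=5/13 → turn +1·90°
n=1: pose=(2,5,W); sL=9, sR=45/41; mL=-693/82, mR=-324/41; mL+mR=-1341/82 → advance -1; mR−mL=45/82 → turn +1·90°
n=2: pose=(3,5,S); sL=18/13, sR=90/17; mL=279/221, mR=864/221; mL+mR=1143/221 → advance +1; mR−mL=45/17 → turn +1·90°
n=3: pose=(3,4,E); sL=9/10, sR=9/4; mL=9/40, mR=27/20; mL+mR=63/40 → advance +1; mR−mL=9/8 → turn +1·90°
n=4: pose=(4,4,N); sL=90/53, sR=90/113; mL=-7785/5989, mR=-5400/5989; mL+mR=-13185/5989 → advance -1; mR−mL=45/113 → turn +1·90°
n=5: pose=(4,3,W); sL=9, sR=45/29; mL=-477/58, mR=-216/29; mL+mR=-909/58 → advance -1; mR−mL=45/58 → turn +1·90°
n=6: pose=(5,3,S); sL=18/17, sR=90/13; mL=531/221, mR=1296/221; mL+mR=1827/221 → advance +1; mR−mL=45/13 → turn +1·90°
n=7: pose=(5,2,E); sL=9/10, sR=45/32; mL=-63/320, mR=81/160; mL+mR=99/320 → advance +1; mR−mL=45/64 → turn +1·90°

0 10/9 10/13 -85/117 -40/117 2 6 N
1 9 45/41 -693/82 -324/41 2 5 W
2 18/13 90/17 279/221 864/221 3 5 S
3 9/10 9/4 9/40 27/20 3 4 E
4 90/53 90/113 -7785/5989 -5400/5989 4 4 N
5 9 45/29 -477/58 -216/29 4 3 W
6 18/17 90/13 531/221 1296/221 5 3 S
7 9/10 45/32 -63/320 81/160 5 2 E
final 6 2 N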